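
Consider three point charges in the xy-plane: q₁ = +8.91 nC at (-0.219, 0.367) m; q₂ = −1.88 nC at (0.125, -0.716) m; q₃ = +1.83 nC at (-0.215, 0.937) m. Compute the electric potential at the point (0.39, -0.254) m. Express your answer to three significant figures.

Electric potential is a scalar, so the contributions from each charge add algebraically: V = Σ kqᵢ/rᵢ.
Distances from the field point to each charge: r₁ = 0.870 m, r₂ = 0.533 m, r₃ = 1.34 m.
V = k[(8.91×10⁻⁹)/(0.870) + (-1.88×10⁻⁹)/(0.533) + (1.83×10⁻⁹)/(1.34)] = 72.7 V.

72.7 V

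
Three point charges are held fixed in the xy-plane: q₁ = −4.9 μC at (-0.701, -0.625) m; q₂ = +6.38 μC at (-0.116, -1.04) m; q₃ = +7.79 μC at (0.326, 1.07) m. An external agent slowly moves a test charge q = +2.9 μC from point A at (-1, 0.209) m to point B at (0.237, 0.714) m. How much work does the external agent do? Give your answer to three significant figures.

0.475 J

For quasistatic motion the external work equals the change in potential energy: W_ext = qΔV = q(V_B − V_A).
At A: distances to the source charges are 0.886 m, 1.53 m, 1.58 m; V_A = Σ kqᵢ/rᵢ = 3.21×10⁴ V.
At B: distances to the source charges are 1.63 m, 1.79 m, 0.367 m; V_B = Σ kqᵢ/rᵢ = 1.96×10⁵ V.
ΔV = V_B − V_A = 1.64×10⁵ V.
W_ext = qΔV = (2.90×10⁻⁶ C)(1.64×10⁵ V) = 0.475 J.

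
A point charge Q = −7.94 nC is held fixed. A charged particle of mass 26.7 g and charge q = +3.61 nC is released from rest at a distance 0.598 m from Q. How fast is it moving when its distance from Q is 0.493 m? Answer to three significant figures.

Only the electrostatic force acts, so mechanical energy is conserved: ½mv² = U₁ − U₂ = kQq(1/r₁ − 1/r₂).
U₁ − U₂ = (8.99×10⁹ N·m²/C²)(-7.94×10⁻⁹ C)(3.61×10⁻⁹ C)(1/0.598 − 1/0.493) = 9.18×10⁻⁸ J.
v = √(2·9.18×10⁻⁸/0.0267) = 2.62×10⁻³ m/s.

2.62×10⁻³ m/s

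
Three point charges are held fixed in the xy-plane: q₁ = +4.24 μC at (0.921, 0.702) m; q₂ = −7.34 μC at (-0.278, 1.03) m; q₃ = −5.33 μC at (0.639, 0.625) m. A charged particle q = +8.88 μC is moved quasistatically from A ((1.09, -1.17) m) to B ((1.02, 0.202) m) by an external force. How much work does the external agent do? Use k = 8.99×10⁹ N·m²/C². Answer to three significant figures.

-0.188 J

For quasistatic motion the external work equals the change in potential energy: W_ext = qΔV = q(V_B − V_A).
At A: distances to the source charges are 1.88 m, 2.59 m, 1.85 m; V_A = Σ kqᵢ/rᵢ = -3.11×10⁴ V.
At B: distances to the source charges are 0.510 m, 1.54 m, 0.569 m; V_B = Σ kqᵢ/rᵢ = -5.22×10⁴ V.
ΔV = V_B − V_A = -2.12×10⁴ V.
W_ext = qΔV = (8.88×10⁻⁶ C)(-2.12×10⁴ V) = -0.188 J.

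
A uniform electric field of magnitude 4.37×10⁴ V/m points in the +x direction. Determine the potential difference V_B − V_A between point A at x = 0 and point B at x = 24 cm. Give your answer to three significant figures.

-1.05×10⁴ V

In a uniform field, potential decreases in the direction of E: V_B − V_A = −E·Δx.
V_B − V_A = −(4.37×10⁴ V/m)(0.240 m) = -1.05×10⁴ V.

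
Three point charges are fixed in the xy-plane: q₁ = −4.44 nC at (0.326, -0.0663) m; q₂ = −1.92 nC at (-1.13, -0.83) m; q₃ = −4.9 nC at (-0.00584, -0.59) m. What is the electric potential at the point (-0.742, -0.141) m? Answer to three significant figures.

Electric potential is a scalar, so the contributions from each charge add algebraically: V = Σ kqᵢ/rᵢ.
Distances from the field point to each charge: r₁ = 1.07 m, r₂ = 0.791 m, r₃ = 0.862 m.
V = k[(-4.44×10⁻⁹)/(1.07) + (-1.92×10⁻⁹)/(0.791) + (-4.90×10⁻⁹)/(0.862)] = -110 V.

-110 V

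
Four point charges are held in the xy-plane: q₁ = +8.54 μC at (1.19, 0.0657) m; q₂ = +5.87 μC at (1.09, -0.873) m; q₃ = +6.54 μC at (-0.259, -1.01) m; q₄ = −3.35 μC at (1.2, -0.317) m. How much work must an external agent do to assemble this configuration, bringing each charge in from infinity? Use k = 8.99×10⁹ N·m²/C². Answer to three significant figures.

-0.0955 J

The assembly work is the sum of pairwise potential energies, U = Σ_{i<j} kqᵢqⱼ/rᵢⱼ.
Pair separations: r₁₂ = 0.944 m, r₁₃ = 1.80 m, r₁₄ = 0.383 m, r₂₃ = 1.36 m, r₂₄ = 0.567 m, r₃₄ = 1.62 m.
Summing all 6 pair terms gives U = -0.0955 J.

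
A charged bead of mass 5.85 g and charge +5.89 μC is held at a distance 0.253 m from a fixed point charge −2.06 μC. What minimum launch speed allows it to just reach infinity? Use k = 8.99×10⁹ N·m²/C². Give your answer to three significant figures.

12.1 m/s

To just escape, total mechanical energy must reach zero at infinity: ½mv²_min + U = 0, so ½mv²_min = −U = |kQq|/r.
|U| = |kQq|/r = (8.99×10⁹ N·m²/C²)(2.06×10⁻⁶)(5.89×10⁻⁶)/(0.253) = 0.431 J.
v_min = √(2|U|/m) = √(2·0.431/5.85×10⁻³) = 12.1 m/s.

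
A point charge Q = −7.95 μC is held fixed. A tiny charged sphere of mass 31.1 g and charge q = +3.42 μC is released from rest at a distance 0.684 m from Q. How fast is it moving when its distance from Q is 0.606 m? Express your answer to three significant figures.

1.72 m/s

Only the electrostatic force acts, so mechanical energy is conserved: ½mv² = U₁ − U₂ = kQq(1/r₁ − 1/r₂).
U₁ − U₂ = (8.99×10⁹ N·m²/C²)(-7.95×10⁻⁶ C)(3.42×10⁻⁶ C)(1/0.684 − 1/0.606) = 0.0460 J.
v = √(2·0.0460/0.0311) = 1.72 m/s.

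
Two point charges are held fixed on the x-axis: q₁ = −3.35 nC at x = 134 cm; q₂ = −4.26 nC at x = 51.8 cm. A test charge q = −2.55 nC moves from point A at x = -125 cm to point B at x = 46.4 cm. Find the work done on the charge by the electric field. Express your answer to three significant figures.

-1.81×10⁻⁶ J

The work done by the electric force is W_field = −ΔU = −q(V_B − V_A) = q(V_A − V_B).
At A: distances to the source charges are 2.59 m, 1.77 m; V_A = Σ kqᵢ/rᵢ = -33.3 V.
At B: distances to the source charges are 0.876 m, 0.0540 m; V_B = Σ kqᵢ/rᵢ = -744 V.
ΔV = V_B − V_A = -710 V.
W_field = −qΔV = −(-2.55×10⁻⁹ C)(-710 V) = -1.81×10⁻⁶ J.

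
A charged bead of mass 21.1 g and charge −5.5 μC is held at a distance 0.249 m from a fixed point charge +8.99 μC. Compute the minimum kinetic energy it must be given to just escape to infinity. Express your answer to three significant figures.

To just escape, total mechanical energy must reach zero at infinity: ½mv²_min + U = 0, so ½mv²_min = −U = |kQq|/r.
|U| = |kQq|/r = (8.99×10⁹ N·m²/C²)(8.99×10⁻⁶)(5.50×10⁻⁶)/(0.249) = 1.79 J.

1.79 J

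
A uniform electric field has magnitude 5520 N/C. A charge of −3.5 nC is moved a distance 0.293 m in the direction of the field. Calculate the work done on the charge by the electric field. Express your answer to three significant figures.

-5.66×10⁻⁶ J

The potential change for a displacement 0.293 m in the direction of the field is ΔV = −Ed = -1620 V.
W_field = −qΔV = -5.66×10⁻⁶ J.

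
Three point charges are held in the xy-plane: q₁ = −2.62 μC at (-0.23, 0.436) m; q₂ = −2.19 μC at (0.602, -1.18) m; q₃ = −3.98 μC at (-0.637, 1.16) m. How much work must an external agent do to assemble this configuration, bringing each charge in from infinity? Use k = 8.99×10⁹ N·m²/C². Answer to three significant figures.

0.171 J

The work to assemble the configuration equals its total potential energy, U = Σ kqᵢqⱼ/rᵢⱼ over all pairs.
Pair separations: r₁₂ = 1.82 m, r₁₃ = 0.831 m, r₂₃ = 2.65 m.
U = (0.0284) + (0.113) + (0.0296) = 0.171 J.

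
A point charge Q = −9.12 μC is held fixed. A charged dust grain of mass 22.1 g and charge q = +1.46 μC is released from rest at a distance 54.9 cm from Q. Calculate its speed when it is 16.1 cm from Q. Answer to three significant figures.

6.90 m/s

Only the electrostatic force acts, so mechanical energy is conserved: ½mv² = U₁ − U₂ = kQq(1/r₁ − 1/r₂).
U₁ − U₂ = (8.99×10⁹ N·m²/C²)(-9.12×10⁻⁶ C)(1.46×10⁻⁶ C)(1/0.549 − 1/0.161) = 0.525 J.
v = √(2·0.525/0.0221) = 6.90 m/s.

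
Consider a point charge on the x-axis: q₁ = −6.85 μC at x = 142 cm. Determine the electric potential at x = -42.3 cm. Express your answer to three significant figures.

-3.34×10⁴ V

The total potential is the scalar sum of each charge's contribution, V = Σ kqᵢ/rᵢ.
V = k[(-6.85×10⁻⁶)/(1.84)] = -3.34×10⁴ V.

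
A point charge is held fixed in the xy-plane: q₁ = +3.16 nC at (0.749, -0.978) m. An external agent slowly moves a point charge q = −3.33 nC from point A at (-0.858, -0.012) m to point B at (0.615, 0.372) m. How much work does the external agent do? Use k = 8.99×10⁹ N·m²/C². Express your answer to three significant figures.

-1.93×10⁻⁸ J

For quasistatic motion the external work equals the change in potential energy: W_ext = qΔV = q(V_B − V_A).
At A: distance to the source charge is 1.87 m; V_A = kq₁/r = 15.2 V.
At B: distance to the source charge is 1.36 m; V_B = kq₁/r = 20.9 V.
ΔV = V_B − V_A = 5.79 V.
W_ext = qΔV = (-3.33×10⁻⁹ C)(5.79 V) = -1.93×10⁻⁸ J.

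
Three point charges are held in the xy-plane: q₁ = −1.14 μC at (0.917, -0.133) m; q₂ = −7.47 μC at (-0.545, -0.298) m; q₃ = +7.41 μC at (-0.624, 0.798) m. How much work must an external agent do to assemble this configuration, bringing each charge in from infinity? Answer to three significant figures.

The assembly work is the sum of pairwise potential energies, U = Σ_{i<j} kqᵢqⱼ/rᵢⱼ.
Pair separations: r₁₂ = 1.47 m, r₁₃ = 1.80 m, r₂₃ = 1.10 m.
U = (0.0520) + (-0.0422) + (-0.453) = -0.443 J.

-0.443 J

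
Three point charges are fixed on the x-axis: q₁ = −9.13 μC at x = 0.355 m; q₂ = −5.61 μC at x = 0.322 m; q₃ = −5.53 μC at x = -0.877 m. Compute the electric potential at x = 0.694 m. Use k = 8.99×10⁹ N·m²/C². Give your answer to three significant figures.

-4.09×10⁵ V

Electric potential is a scalar, so the contributions from each charge add algebraically: V = Σ kqᵢ/rᵢ.
Distances from the field point to each charge: r₁ = 0.339 m, r₂ = 0.372 m, r₃ = 1.57 m.
V = k[(-9.13×10⁻⁶)/(0.339) + (-5.61×10⁻⁶)/(0.372) + (-5.53×10⁻⁶)/(1.57)] = -4.09×10⁵ V.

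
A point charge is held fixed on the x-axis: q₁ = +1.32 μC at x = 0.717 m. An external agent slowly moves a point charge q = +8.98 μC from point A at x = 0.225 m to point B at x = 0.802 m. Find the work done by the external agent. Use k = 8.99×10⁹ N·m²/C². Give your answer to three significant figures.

1.04 J

For quasistatic motion the external work equals the change in potential energy: W_ext = qΔV = q(V_B − V_A).
At A: distance to the source charge is 0.492 m; V_A = kq₁/r = 2.41×10⁴ V.
At B: distance to the source charge is 0.0850 m; V_B = kq₁/r = 1.40×10⁵ V.
ΔV = V_B − V_A = 1.15×10⁵ V.
W_ext = qΔV = (8.98×10⁻⁶ C)(1.15×10⁵ V) = 1.04 J.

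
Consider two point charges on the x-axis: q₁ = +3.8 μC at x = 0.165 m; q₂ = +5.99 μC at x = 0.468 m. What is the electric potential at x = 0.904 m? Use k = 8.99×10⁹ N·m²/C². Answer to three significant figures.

The total potential is the scalar sum of each charge's contribution, V = Σ kqᵢ/rᵢ.
Distances from the field point to each charge: r₁ = 0.739 m, r₂ = 0.436 m.
V = k[(3.80×10⁻⁶)/(0.739) + (5.99×10⁻⁶)/(0.436)] = 1.70×10⁵ V.

1.70×10⁵ V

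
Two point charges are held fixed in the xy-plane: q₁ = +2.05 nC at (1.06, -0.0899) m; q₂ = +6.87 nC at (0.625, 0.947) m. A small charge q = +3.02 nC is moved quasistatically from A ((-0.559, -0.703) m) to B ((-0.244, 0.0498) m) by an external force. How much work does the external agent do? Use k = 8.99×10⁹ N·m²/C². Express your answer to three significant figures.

For quasistatic motion the external work equals the change in potential energy: W_ext = qΔV = q(V_B − V_A).
At A: distances to the source charges are 1.73 m, 2.03 m; V_A = Σ kqᵢ/rᵢ = 41.1 V.
At B: distances to the source charges are 1.31 m, 1.25 m; V_B = Σ kqᵢ/rᵢ = 63.5 V.
ΔV = V_B − V_A = 22.4 V.
W_ext = qΔV = (3.02×10⁻⁹ C)(22.4 V) = 6.78×10⁻⁸ J.

6.78×10⁻⁸ J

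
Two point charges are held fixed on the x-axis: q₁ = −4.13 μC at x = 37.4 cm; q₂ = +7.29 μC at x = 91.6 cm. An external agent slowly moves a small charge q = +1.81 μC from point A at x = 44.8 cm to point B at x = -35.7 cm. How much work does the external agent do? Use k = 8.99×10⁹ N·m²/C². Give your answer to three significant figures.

0.656 J

For quasistatic motion the external work equals the change in potential energy: W_ext = qΔV = q(V_B − V_A).
At A: distances to the source charges are 0.0740 m, 0.468 m; V_A = Σ kqᵢ/rᵢ = -3.62×10⁵ V.
At B: distances to the source charges are 0.731 m, 1.27 m; V_B = Σ kqᵢ/rᵢ = 691 V.
ΔV = V_B − V_A = 3.62×10⁵ V.
W_ext = qΔV = (1.81×10⁻⁶ C)(3.62×10⁵ V) = 0.656 J.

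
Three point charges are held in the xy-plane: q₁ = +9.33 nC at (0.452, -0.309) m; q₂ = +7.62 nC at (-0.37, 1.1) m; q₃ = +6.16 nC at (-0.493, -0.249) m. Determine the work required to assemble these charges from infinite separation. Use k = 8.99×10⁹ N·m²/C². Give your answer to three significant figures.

The work to assemble the configuration equals its total potential energy, U = Σ kqᵢqⱼ/rᵢⱼ over all pairs.
Pair separations: r₁₂ = 1.63 m, r₁₃ = 0.947 m, r₂₃ = 1.35 m.
U = (3.92×10⁻⁷) + (5.46×10⁻⁷) + (3.12×10⁻⁷) = 1.25×10⁻⁶ J.

1.25×10⁻⁶ J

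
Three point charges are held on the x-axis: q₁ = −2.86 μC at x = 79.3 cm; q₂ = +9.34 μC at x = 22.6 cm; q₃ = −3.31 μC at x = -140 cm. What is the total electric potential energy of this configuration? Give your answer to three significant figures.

The work to assemble the configuration equals its total potential energy, U = Σ kqᵢqⱼ/rᵢⱼ over all pairs.
Pair separations: r₁₂ = 0.567 m, r₁₃ = 2.19 m, r₂₃ = 1.63 m.
U = (-0.424) + (0.0388) + (-0.171) = -0.556 J.

-0.556 J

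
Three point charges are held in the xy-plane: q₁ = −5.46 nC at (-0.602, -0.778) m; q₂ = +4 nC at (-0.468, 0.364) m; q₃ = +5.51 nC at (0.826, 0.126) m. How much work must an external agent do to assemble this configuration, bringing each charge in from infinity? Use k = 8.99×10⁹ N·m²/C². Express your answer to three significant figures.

The work to assemble the configuration equals its total potential energy, U = Σ kqᵢqⱼ/rᵢⱼ over all pairs.
Pair separations: r₁₂ = 1.15 m, r₁₃ = 1.69 m, r₂₃ = 1.32 m.
U = (-1.71×10⁻⁷) + (-1.60×10⁻⁷) + (1.51×10⁻⁷) = -1.80×10⁻⁷ J.

-1.80×10⁻⁷ J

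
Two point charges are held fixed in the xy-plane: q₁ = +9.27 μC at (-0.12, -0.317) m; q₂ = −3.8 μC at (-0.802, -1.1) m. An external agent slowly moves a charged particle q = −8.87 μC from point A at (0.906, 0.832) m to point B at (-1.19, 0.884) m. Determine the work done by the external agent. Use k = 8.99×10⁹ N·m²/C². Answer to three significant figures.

For quasistatic motion the external work equals the change in potential energy: W_ext = qΔV = q(V_B − V_A).
At A: distances to the source charges are 1.54 m, 2.58 m; V_A = Σ kqᵢ/rᵢ = 4.09×10⁴ V.
At B: distances to the source charges are 1.61 m, 2.02 m; V_B = Σ kqᵢ/rᵢ = 3.49×10⁴ V.
ΔV = V_B − V_A = -5940 V.
W_ext = qΔV = (-8.87×10⁻⁶ C)(-5940 V) = 0.0527 J.

0.0527 J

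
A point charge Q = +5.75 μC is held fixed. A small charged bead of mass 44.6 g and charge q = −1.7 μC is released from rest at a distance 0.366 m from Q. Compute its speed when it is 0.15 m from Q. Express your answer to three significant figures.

Only the electrostatic force acts, so mechanical energy is conserved: ½mv² = U₁ − U₂ = kQq(1/r₁ − 1/r₂).
U₁ − U₂ = (8.99×10⁹ N·m²/C²)(5.75×10⁻⁶ C)(-1.70×10⁻⁶ C)(1/0.366 − 1/0.150) = 0.346 J.
v = √(2·0.346/0.0446) = 3.94 m/s.

3.94 m/s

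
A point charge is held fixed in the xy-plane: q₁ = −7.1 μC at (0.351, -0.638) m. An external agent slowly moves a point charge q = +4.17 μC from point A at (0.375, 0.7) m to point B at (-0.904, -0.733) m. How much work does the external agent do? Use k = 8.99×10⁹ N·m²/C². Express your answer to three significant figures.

For quasistatic motion the external work equals the change in potential energy: W_ext = qΔV = q(V_B − V_A).
At A: distance to the source charge is 1.34 m; V_A = kq₁/r = -4.77×10⁴ V.
At B: distance to the source charge is 1.26 m; V_B = kq₁/r = -5.07×10⁴ V.
ΔV = V_B − V_A = -3020 V.
W_ext = qΔV = (4.17×10⁻⁶ C)(-3020 V) = -0.0126 J.

-0.0126 J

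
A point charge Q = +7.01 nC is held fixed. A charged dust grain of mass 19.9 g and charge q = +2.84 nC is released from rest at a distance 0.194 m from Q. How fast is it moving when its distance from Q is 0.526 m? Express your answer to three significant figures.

7.65×10⁻³ m/s

Only the electrostatic force acts, so mechanical energy is conserved: ½mv² = U₁ − U₂ = kQq(1/r₁ − 1/r₂).
U₁ − U₂ = (8.99×10⁹ N·m²/C²)(7.01×10⁻⁹ C)(2.84×10⁻⁹ C)(1/0.194 − 1/0.526) = 5.82×10⁻⁷ J.
v = √(2·5.82×10⁻⁷/0.0199) = 7.65×10⁻³ m/s.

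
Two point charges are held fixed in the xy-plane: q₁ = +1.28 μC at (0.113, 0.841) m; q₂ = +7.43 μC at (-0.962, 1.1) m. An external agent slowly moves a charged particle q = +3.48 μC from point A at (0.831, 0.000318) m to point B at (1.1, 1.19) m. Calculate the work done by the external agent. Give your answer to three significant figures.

4.14×10⁻³ J

For quasistatic motion the external work equals the change in potential energy: W_ext = qΔV = q(V_B − V_A).
At A: distances to the source charges are 1.11 m, 2.10 m; V_A = Σ kqᵢ/rᵢ = 4.22×10⁴ V.
At B: distances to the source charges are 1.05 m, 2.06 m; V_B = Σ kqᵢ/rᵢ = 4.34×10⁴ V.
ΔV = V_B − V_A = 1190 V.
W_ext = qΔV = (3.48×10⁻⁶ C)(1190 V) = 4.14×10⁻³ J.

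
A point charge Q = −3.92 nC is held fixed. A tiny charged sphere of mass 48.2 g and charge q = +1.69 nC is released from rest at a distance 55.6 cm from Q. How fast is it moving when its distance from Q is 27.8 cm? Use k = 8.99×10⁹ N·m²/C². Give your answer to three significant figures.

2.11×10⁻³ m/s

Only the electrostatic force acts, so mechanical energy is conserved: ½mv² = U₁ − U₂ = kQq(1/r₁ − 1/r₂).
U₁ − U₂ = (8.99×10⁹ N·m²/C²)(-3.92×10⁻⁹ C)(1.69×10⁻⁹ C)(1/0.556 − 1/0.278) = 1.07×10⁻⁷ J.
v = √(2·1.07×10⁻⁷/0.0482) = 2.11×10⁻³ m/s.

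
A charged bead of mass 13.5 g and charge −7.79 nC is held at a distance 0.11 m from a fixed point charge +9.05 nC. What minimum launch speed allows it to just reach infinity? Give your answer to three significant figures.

To just escape, total mechanical energy must reach zero at infinity: ½mv²_min + U = 0, so ½mv²_min = −U = |kQq|/r.
|U| = |kQq|/r = (8.99×10⁹ N·m²/C²)(9.05×10⁻⁹)(7.79×10⁻⁹)/(0.110) = 5.76×10⁻⁶ J.
v_min = √(2|U|/m) = √(2·5.76×10⁻⁶/0.0135) = 0.0292 m/s.

0.0292 m/s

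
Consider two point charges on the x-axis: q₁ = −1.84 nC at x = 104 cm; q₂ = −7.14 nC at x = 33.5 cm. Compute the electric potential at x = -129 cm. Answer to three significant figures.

The total potential is the scalar sum of each charge's contribution, V = Σ kqᵢ/rᵢ.
Distances from the field point to each charge: r₁ = 2.33 m, r₂ = 1.62 m.
V = k[(-1.84×10⁻⁹)/(2.33) + (-7.14×10⁻⁹)/(1.62)] = -46.6 V.

-46.6 V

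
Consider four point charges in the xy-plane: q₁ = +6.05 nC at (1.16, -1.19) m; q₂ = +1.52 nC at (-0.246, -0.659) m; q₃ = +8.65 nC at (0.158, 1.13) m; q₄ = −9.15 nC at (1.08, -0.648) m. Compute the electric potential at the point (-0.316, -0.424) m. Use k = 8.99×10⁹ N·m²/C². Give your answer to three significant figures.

The total potential is the scalar sum of each charge's contribution, V = Σ kqᵢ/rᵢ.
Distances from the field point to each charge: r₁ = 1.66 m, r₂ = 0.245 m, r₃ = 1.62 m, r₄ = 1.41 m.
V = k[(6.05×10⁻⁹)/(1.66) + (1.52×10⁻⁹)/(0.245) + (8.65×10⁻⁹)/(1.62) + (-9.15×10⁻⁹)/(1.41)] = 78.1 V.

78.1 V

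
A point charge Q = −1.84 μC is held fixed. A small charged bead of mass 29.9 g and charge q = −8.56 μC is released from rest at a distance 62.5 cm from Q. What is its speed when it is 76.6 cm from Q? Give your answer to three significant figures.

1.67 m/s

Only the electrostatic force acts, so mechanical energy is conserved: ½mv² = U₁ − U₂ = kQq(1/r₁ − 1/r₂).
U₁ − U₂ = (8.99×10⁹ N·m²/C²)(-1.84×10⁻⁶ C)(-8.56×10⁻⁶ C)(1/0.625 − 1/0.766) = 0.0417 J.
v = √(2·0.0417/0.0299) = 1.67 m/s.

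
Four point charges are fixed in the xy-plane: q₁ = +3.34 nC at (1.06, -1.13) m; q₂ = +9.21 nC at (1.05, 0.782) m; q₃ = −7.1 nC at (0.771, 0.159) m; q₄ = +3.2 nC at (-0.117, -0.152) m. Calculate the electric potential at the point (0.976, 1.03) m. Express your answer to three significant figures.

280 V

The total potential is the scalar sum of each charge's contribution, V = Σ kqᵢ/rᵢ.
Distances from the field point to each charge: r₁ = 2.16 m, r₂ = 0.259 m, r₃ = 0.895 m, r₄ = 1.61 m.
V = k[(3.34×10⁻⁹)/(2.16) + (9.21×10⁻⁹)/(0.259) + (-7.10×10⁻⁹)/(0.895) + (3.20×10⁻⁹)/(1.61)] = 280 V.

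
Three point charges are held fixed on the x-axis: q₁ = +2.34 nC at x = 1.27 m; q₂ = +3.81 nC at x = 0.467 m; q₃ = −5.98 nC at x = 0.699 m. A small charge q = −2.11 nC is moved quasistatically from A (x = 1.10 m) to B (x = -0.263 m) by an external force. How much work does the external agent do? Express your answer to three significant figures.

8.24×10⁻⁸ J

For quasistatic motion the external work equals the change in potential energy: W_ext = qΔV = q(V_B − V_A).
At A: distances to the source charges are 0.170 m, 0.633 m, 0.401 m; V_A = Σ kqᵢ/rᵢ = 43.8 V.
At B: distances to the source charges are 1.53 m, 0.730 m, 0.962 m; V_B = Σ kqᵢ/rᵢ = 4.76 V.
ΔV = V_B − V_A = -39.0 V.
W_ext = qΔV = (-2.11×10⁻⁹ C)(-39.0 V) = 8.24×10⁻⁸ J.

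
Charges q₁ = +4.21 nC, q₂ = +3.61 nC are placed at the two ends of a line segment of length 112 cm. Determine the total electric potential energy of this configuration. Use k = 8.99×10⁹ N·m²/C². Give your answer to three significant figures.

The assembly work is the sum of pairwise potential energies, U = Σ_{i<j} kqᵢqⱼ/rᵢⱼ.
The separation is r = 1.12 m.
U = (1.22×10⁻⁷) = 1.22×10⁻⁷ J.

1.22×10⁻⁷ J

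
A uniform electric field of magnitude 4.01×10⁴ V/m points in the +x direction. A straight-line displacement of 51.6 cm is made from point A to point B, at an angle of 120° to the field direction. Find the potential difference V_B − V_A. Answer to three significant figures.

Only the component of displacement along E changes the potential: ΔV = −E·d·cosθ.
ΔV = −(4.01×10⁴ V/m)(0.516 m)cos120° = 1.03×10⁴ V.

1.03×10⁴ V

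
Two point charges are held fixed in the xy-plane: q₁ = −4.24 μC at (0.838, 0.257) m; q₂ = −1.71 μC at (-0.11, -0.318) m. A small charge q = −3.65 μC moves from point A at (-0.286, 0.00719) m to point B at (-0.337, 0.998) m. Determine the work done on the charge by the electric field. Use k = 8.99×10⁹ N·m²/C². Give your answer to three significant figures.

The work done by the electric force is W_field = −ΔU = −q(V_B − V_A) = q(V_A − V_B).
At A: distances to the source charges are 1.15 m, 0.370 m; V_A = Σ kqᵢ/rᵢ = -7.47×10⁴ V.
At B: distances to the source charges are 1.39 m, 1.34 m; V_B = Σ kqᵢ/rᵢ = -3.90×10⁴ V.
ΔV = V_B − V_A = 3.57×10⁴ V.
W_field = −qΔV = −(-3.65×10⁻⁶ C)(3.57×10⁴ V) = 0.130 J.

0.130 J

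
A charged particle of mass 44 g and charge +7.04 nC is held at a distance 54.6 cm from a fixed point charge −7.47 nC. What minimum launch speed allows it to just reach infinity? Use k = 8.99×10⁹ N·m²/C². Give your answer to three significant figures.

To just escape, total mechanical energy must reach zero at infinity: ½mv²_min + U = 0, so ½mv²_min = −U = |kQq|/r.
|U| = |kQq|/r = (8.99×10⁹ N·m²/C²)(7.47×10⁻⁹)(7.04×10⁻⁹)/(0.546) = 8.66×10⁻⁷ J.
v_min = √(2|U|/m) = √(2·8.66×10⁻⁷/0.0440) = 6.27×10⁻³ m/s.

6.27×10⁻³ m/s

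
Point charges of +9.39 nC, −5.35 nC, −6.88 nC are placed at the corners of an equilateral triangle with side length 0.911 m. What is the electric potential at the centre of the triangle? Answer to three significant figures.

The total potential is the scalar sum of each charge's contribution, V = Σ kqᵢ/rᵢ.
The distance from each vertex to the centroid is a/√3 = 0.526 m.
V = k[(9.39×10⁻⁹)/(0.526) + (-5.35×10⁻⁹)/(0.526) + (-6.88×10⁻⁹)/(0.526)] = -48.5 V.

-48.5 V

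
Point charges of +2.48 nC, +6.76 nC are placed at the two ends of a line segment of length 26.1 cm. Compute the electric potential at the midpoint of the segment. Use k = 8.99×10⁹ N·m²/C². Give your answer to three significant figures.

637 V

The total potential is the scalar sum of each charge's contribution, V = Σ kqᵢ/rᵢ.
Each charge is 0.131 m from the midpoint.
V = k[(2.48×10⁻⁹)/(0.131) + (6.76×10⁻⁹)/(0.131)] = 637 V.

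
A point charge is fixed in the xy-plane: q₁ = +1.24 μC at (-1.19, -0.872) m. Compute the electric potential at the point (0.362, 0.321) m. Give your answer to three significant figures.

5690 V

Electric potential is a scalar, so the contributions from each charge add algebraically: V = Σ kqᵢ/rᵢ.
Distances from the field point to each charge: r₁ = 1.96 m.
V = k[(1.24×10⁻⁶)/(1.96)] = 5690 V.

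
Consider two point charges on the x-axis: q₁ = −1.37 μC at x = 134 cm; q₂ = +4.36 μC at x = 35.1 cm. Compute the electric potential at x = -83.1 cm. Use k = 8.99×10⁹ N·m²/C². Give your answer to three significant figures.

2.75×10⁴ V

The total potential is the scalar sum of each charge's contribution, V = Σ kqᵢ/rᵢ.
Distances from the field point to each charge: r₁ = 2.17 m, r₂ = 1.18 m.
V = k[(-1.37×10⁻⁶)/(2.17) + (4.36×10⁻⁶)/(1.18)] = 2.75×10⁴ V.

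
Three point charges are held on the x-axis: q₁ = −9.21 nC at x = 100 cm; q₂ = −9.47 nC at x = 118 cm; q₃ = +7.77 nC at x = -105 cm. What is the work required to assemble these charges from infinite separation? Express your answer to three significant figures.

3.75×10⁻⁶ J

The work to assemble the configuration equals its total potential energy, U = Σ kqᵢqⱼ/rᵢⱼ over all pairs.
Pair separations: r₁₂ = 0.180 m, r₁₃ = 2.05 m, r₂₃ = 2.23 m.
U = (4.36×10⁻⁶) + (-3.14×10⁻⁷) + (-2.97×10⁻⁷) = 3.75×10⁻⁶ J.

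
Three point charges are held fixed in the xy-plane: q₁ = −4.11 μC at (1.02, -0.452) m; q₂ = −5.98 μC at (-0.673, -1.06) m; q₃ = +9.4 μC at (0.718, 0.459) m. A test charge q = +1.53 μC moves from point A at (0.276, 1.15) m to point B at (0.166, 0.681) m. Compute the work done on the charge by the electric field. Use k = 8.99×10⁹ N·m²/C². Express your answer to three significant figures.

The work done by the electric force is W_field = −ΔU = −q(V_B − V_A) = q(V_A − V_B).
At A: distances to the source charges are 1.77 m, 2.41 m, 0.820 m; V_A = Σ kqᵢ/rᵢ = 5.98×10⁴ V.
At B: distances to the source charges are 1.42 m, 1.93 m, 0.595 m; V_B = Σ kqᵢ/rᵢ = 8.82×10⁴ V.
ΔV = V_B − V_A = 2.84×10⁴ V.
W_field = −qΔV = −(1.53×10⁻⁶ C)(2.84×10⁴ V) = -0.0435 J.

-0.0435 J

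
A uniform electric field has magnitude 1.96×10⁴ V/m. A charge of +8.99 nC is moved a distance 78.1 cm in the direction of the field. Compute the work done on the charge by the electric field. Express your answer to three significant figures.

The potential change for a displacement 78.1 cm in the direction of the field is ΔV = −Ed = -1.53×10⁴ V.
W_field = −qΔV = 1.38×10⁻⁴ J.

1.38×10⁻⁴ J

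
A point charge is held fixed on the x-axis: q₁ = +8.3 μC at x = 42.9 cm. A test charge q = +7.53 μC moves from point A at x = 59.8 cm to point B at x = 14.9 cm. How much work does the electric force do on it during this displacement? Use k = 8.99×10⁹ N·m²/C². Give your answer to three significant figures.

1.32 J

The work done by the electric force is W_field = −ΔU = −q(V_B − V_A) = q(V_A − V_B).
At A: distance to the source charge is 0.169 m; V_A = kq₁/r = 4.42×10⁵ V.
At B: distance to the source charge is 0.280 m; V_B = kq₁/r = 2.66×10⁵ V.
ΔV = V_B − V_A = -1.75×10⁵ V.
W_field = −qΔV = −(7.53×10⁻⁶ C)(-1.75×10⁵ V) = 1.32 J.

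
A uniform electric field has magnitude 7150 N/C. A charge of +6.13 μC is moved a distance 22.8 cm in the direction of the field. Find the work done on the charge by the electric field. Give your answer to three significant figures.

9.99×10⁻³ J

The potential change for a displacement 22.8 cm in the direction of the field is ΔV = −Ed = -1630 V.
W_field = −qΔV = 9.99×10⁻³ J.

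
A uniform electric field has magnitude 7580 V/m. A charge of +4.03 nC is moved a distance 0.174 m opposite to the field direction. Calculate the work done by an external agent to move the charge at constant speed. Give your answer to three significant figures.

The potential change for a displacement 0.174 m opposite to the field direction is ΔV = +Ed = 1320 V.
W_ext = qΔV = 5.32×10⁻⁶ J.

5.32×10⁻⁶ J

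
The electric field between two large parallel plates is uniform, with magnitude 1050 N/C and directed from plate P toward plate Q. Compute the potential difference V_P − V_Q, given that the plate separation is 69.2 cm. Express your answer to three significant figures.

In a uniform field, potential decreases in the direction of E: ΔV = −E·d for a displacement d parallel to E.
Going from Q to P is a displacement of 69.2 cm opposite to the field, so V_P − V_Q = +Ed = 727 V.

727 V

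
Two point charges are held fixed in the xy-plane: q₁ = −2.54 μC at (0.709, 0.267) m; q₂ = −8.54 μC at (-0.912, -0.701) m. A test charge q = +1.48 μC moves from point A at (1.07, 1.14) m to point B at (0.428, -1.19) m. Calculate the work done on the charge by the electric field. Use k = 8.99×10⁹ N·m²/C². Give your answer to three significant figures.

0.0247 J

The work done by the electric force is W_field = −ΔU = −q(V_B − V_A) = q(V_A − V_B).
At A: distances to the source charges are 0.945 m, 2.71 m; V_A = Σ kqᵢ/rᵢ = -5.26×10⁴ V.
At B: distances to the source charges are 1.48 m, 1.43 m; V_B = Σ kqᵢ/rᵢ = -6.92×10⁴ V.
ΔV = V_B − V_A = -1.67×10⁴ V.
W_field = −qΔV = −(1.48×10⁻⁶ C)(-1.67×10⁴ V) = 0.0247 J.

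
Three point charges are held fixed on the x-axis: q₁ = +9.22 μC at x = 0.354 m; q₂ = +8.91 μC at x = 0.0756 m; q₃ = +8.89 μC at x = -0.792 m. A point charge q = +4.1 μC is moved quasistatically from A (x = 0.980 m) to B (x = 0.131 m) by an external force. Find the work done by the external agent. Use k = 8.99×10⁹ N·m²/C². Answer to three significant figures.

For quasistatic motion the external work equals the change in potential energy: W_ext = qΔV = q(V_B − V_A).
At A: distances to the source charges are 0.626 m, 0.904 m, 1.77 m; V_A = Σ kqᵢ/rᵢ = 2.66×10⁵ V.
At B: distances to the source charges are 0.223 m, 0.0554 m, 0.923 m; V_B = Σ kqᵢ/rᵢ = 1.90×10⁶ V.
ΔV = V_B − V_A = 1.64×10⁶ V.
W_ext = qΔV = (4.10×10⁻⁶ C)(1.64×10⁶ V) = 6.72 J.

6.72 J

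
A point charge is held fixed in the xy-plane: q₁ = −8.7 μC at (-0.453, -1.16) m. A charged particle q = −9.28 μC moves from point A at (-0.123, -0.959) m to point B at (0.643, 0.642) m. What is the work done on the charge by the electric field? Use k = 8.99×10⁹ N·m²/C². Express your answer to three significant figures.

The work done by the electric force is W_field = −ΔU = −q(V_B − V_A) = q(V_A − V_B).
At A: distance to the source charge is 0.386 m; V_A = kq₁/r = -2.02×10⁵ V.
At B: distance to the source charge is 2.11 m; V_B = kq₁/r = -3.71×10⁴ V.
ΔV = V_B − V_A = 1.65×10⁵ V.
W_field = −qΔV = −(-9.28×10⁻⁶ C)(1.65×10⁵ V) = 1.53 J.

1.53 J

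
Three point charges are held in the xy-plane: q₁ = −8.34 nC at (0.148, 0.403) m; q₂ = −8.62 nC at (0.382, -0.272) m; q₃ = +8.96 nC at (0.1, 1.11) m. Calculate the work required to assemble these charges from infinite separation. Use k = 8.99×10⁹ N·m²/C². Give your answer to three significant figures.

The work to assemble the configuration equals its total potential energy, U = Σ kqᵢqⱼ/rᵢⱼ over all pairs.
Pair separations: r₁₂ = 0.714 m, r₁₃ = 0.709 m, r₂₃ = 1.41 m.
U = (9.05×10⁻⁷) + (-9.48×10⁻⁷) + (-4.92×10⁻⁷) = -5.36×10⁻⁷ J.

-5.36×10⁻⁷ J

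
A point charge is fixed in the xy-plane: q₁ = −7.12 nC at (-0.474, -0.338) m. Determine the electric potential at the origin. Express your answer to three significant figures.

The total potential is the scalar sum of each charge's contribution, V = Σ kqᵢ/rᵢ.
Distances from the field point to each charge: r₁ = 0.582 m.
V = k[(-7.12×10⁻⁹)/(0.582)] = -110 V.

-110 V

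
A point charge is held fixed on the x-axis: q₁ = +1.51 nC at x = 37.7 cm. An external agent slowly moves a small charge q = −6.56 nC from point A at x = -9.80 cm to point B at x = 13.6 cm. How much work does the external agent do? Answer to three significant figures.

-1.82×10⁻⁷ J

For quasistatic motion the external work equals the change in potential energy: W_ext = qΔV = q(V_B − V_A).
At A: distance to the source charge is 0.475 m; V_A = kq₁/r = 28.6 V.
At B: distance to the source charge is 0.241 m; V_B = kq₁/r = 56.3 V.
ΔV = V_B − V_A = 27.7 V.
W_ext = qΔV = (-6.56×10⁻⁹ C)(27.7 V) = -1.82×10⁻⁷ J.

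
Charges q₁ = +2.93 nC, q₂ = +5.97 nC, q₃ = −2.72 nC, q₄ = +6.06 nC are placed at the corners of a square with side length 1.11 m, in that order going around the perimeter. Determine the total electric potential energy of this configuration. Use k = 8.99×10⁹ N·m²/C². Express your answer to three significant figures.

1.82×10⁻⁷ J

The work to assemble the configuration equals its total potential energy, U = Σ kqᵢqⱼ/rᵢⱼ over all pairs.
The four side pairs have separation 1.11 m and the two diagonal pairs 1.57 m.
Summing all 6 pair terms gives U = 1.82×10⁻⁷ J.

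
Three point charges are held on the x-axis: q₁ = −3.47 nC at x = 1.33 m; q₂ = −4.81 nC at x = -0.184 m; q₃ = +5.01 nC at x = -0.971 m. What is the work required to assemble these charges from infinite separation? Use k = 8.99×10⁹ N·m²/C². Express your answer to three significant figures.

-2.44×10⁻⁷ J

The work to assemble the configuration equals its total potential energy, U = Σ kqᵢqⱼ/rᵢⱼ over all pairs.
Pair separations: r₁₂ = 1.51 m, r₁₃ = 2.30 m, r₂₃ = 0.787 m.
U = (9.91×10⁻⁸) + (-6.79×10⁻⁸) + (-2.75×10⁻⁷) = -2.44×10⁻⁷ J.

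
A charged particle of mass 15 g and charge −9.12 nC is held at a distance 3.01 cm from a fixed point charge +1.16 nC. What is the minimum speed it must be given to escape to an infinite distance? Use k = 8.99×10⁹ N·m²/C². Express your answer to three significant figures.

To just escape, total mechanical energy must reach zero at infinity: ½mv²_min + U = 0, so ½mv²_min = −U = |kQq|/r.
|U| = |kQq|/r = (8.99×10⁹ N·m²/C²)(1.16×10⁻⁹)(9.12×10⁻⁹)/(0.0301) = 3.16×10⁻⁶ J.
v_min = √(2|U|/m) = √(2·3.16×10⁻⁶/0.0150) = 0.0205 m/s.

0.0205 m/s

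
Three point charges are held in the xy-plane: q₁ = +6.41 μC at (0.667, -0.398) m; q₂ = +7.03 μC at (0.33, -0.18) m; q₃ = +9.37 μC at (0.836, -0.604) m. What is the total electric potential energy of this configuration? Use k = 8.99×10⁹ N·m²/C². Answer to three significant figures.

The work to assemble the configuration equals its total potential energy, U = Σ kqᵢqⱼ/rᵢⱼ over all pairs.
Pair separations: r₁₂ = 0.401 m, r₁₃ = 0.266 m, r₂₃ = 0.660 m.
U = (1.01) + (2.03) + (0.897) = 3.93 J.

3.93 J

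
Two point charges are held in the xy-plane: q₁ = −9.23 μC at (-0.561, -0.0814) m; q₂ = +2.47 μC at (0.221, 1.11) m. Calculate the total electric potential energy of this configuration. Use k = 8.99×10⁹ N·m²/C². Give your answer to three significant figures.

-0.144 J

The work to assemble the configuration equals its total potential energy, U = Σ kqᵢqⱼ/rᵢⱼ over all pairs.
Pair separations: r₁₂ = 1.43 m.
U = (-0.144) = -0.144 J.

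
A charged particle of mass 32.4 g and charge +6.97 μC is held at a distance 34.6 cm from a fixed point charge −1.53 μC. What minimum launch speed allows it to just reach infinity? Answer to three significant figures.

To just escape, total mechanical energy must reach zero at infinity: ½mv²_min + U = 0, so ½mv²_min = −U = |kQq|/r.
|U| = |kQq|/r = (8.99×10⁹ N·m²/C²)(1.53×10⁻⁶)(6.97×10⁻⁶)/(0.346) = 0.277 J.
v_min = √(2|U|/m) = √(2·0.277/0.0324) = 4.14 m/s.

4.14 m/s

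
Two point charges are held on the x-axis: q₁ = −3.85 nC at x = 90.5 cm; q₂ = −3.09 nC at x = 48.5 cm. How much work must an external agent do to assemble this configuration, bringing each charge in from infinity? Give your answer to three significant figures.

2.55×10⁻⁷ J

The work to assemble the configuration equals its total potential energy, U = Σ kqᵢqⱼ/rᵢⱼ over all pairs.
Pair separations: r₁₂ = 0.420 m.
U = (2.55×10⁻⁷) = 2.55×10⁻⁷ J.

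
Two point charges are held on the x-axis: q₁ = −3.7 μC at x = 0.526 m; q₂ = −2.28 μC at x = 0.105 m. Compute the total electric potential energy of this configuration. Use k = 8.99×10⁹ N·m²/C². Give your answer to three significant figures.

The work to assemble the configuration equals its total potential energy, U = Σ kqᵢqⱼ/rᵢⱼ over all pairs.
Pair separations: r₁₂ = 0.421 m.
U = (0.180) = 0.180 J.

0.180 J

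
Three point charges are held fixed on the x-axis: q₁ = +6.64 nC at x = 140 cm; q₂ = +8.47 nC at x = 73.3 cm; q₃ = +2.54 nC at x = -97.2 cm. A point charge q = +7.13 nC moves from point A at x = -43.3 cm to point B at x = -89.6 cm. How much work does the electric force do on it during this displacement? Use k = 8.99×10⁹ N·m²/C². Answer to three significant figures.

-1.66×10⁻⁶ J

The work done by the electric force is W_field = −ΔU = −q(V_B − V_A) = q(V_A − V_B).
At A: distances to the source charges are 1.83 m, 1.17 m, 0.539 m; V_A = Σ kqᵢ/rᵢ = 140 V.
At B: distances to the source charges are 2.30 m, 1.63 m, 0.0760 m; V_B = Σ kqᵢ/rᵢ = 373 V.
ΔV = V_B − V_A = 233 V.
W_field = −qΔV = −(7.13×10⁻⁹ C)(233 V) = -1.66×10⁻⁶ J.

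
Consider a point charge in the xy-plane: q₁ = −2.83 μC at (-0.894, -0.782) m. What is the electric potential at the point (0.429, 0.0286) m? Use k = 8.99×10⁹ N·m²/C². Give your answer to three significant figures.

-1.64×10⁴ V

Electric potential is a scalar, so the contributions from each charge add algebraically: V = Σ kqᵢ/rᵢ.
Distances from the field point to each charge: r₁ = 1.55 m.
V = k[(-2.83×10⁻⁶)/(1.55)] = -1.64×10⁴ V.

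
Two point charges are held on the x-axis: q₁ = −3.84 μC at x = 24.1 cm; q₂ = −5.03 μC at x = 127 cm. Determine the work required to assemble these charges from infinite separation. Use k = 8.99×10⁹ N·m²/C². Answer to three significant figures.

0.169 J

The assembly work is the sum of pairwise potential energies, U = Σ_{i<j} kqᵢqⱼ/rᵢⱼ.
Pair separations: r₁₂ = 1.03 m.
U = (0.169) = 0.169 J.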